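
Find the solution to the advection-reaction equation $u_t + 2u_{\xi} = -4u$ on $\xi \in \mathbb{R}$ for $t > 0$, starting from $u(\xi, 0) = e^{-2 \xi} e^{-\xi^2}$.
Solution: Substitute $u = e^{-2\xi}w$.
Then $u_{\xi} = e^{-2\xi}(w_{\xi} - 2w)$, $u_t = e^{-2\xi}w_t$; substituting and dividing by $e^{-2\xi}$, the lower-order terms cancel: $w_t + 2w_{\xi} = 0$ (standard advection equation).
Data for $w$: $w(\xi,0) = e^{2\xi}u(\xi,0) = e^{-\xi^2}$.
By characteristics ($d\xi/dt = 2$), $w(\xi,t) = f(\xi - 2t)$ with $f = w( \cdot , 0)$.
So $w(\xi,t) = e^{-(-2 t + \xi)^2}$, and $u(\xi,t) = e^{-2\xi}w(\xi,t)$.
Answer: $u(\xi, t) = e^{-2 \xi} e^{-(\xi - 2 t)^2}$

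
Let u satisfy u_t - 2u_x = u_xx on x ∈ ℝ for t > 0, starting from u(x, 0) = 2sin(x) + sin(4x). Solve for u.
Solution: Change to a moving frame: let η = x + 2t, σ = t and write u(x,t) = w(η,σ).
By the chain rule u_t = w_σ + 2w_η, u_x = w_η, u_xx = w_ηη.
Then u_t - 2u_x = w_σ: the advection term cancels and the PDE becomes the heat equation w_σ = w_ηη on η ∈ ℝ.
Initial data: w(η,0) = u(η,0) = 2sin(η) + sin(4η).
On η ∈ ℝ each mode satisfies (sin(nη))″ = -n² sin(nη), so exp(-n²σ) sin(nη) solves the heat equation; by superposition w(η,σ) = Σ c_n exp(-n²σ) sin(nη).
Reading off the coefficients: c_1=2, c_4=1, so w(η,σ) = 2exp(-σ)sin(η) + exp(-16σ)sin(4η).
Substituting back η = x + 2t, σ = t: u(x,t) = w(x + 2t, t).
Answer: u(x, t) = 2exp(-t)sin(2t + x) + exp(-16t)sin(8t + 4x)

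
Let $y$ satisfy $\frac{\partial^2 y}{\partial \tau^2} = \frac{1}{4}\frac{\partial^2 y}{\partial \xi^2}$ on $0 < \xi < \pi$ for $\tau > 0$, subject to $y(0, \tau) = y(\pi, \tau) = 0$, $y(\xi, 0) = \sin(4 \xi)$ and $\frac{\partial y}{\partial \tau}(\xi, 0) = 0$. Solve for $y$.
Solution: Using separation of variables $y = X(\xi)T(\tau)$:
Eigenfunctions: $\sin(n\xi)$, $n = 1, 2, 3, \ldots$
General solution: $y(\xi, \tau) = \sum [A_n \cos(n \tau/2) + B_n \sin(n \tau/2)] \sin(n\xi)$
From $y(\xi,0) = \sin(4 \xi)$: $A_4=1$. From $y_{\tau}(\xi,0) = 0$: all $B_n = 0$.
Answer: $y(\xi, \tau) = \sin(4 \xi) \cos(2 \tau)$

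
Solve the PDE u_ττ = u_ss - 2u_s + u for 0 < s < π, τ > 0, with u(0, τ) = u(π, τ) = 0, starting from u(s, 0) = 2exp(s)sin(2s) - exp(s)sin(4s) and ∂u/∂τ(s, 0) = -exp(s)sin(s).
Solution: Substitute u = exp(s)w, i.e. w = exp(-s)u.
By the product rule, u_s = exp(s)(w_s + w), u_ss = exp(s)(w_ss + 2w_s + w), u_ττ = exp(s)w_ττ.
Substituting into the PDE and dividing by exp(s): w_ττ = (w_ss + 2w_s + w) - 2(w_s + w) + w.
The lower-order terms cancel, leaving the standard wave equation w_ττ = w_ss.
Initial data for w: w(s,0) = exp(-s)u(s,0) = 2sin(2s) - sin(4s); w_τ(s,0) = exp(-s)u_τ(s,0) = -sin(s). The boundary conditions carry over: w(0,τ) = w(π,τ) = 0.
Solve for w:
  Using separation of variables w = X(s)T(τ):
  Eigenfunctions: sin(ns), n = 1, 2, 3, ...
  General solution: w(s, τ) = Σ [A_n cos(n τ) + B_n sin(n τ)] sin(ns)
  From w(s,0) = 2sin(2s) - sin(4s): A_2=2, A_4=-1. From w_τ(s,0) = -sin(s), using w_τ(s,0) = Σ ω_n B_n sin(ns) with ω_n = n: B_1 = (-1)/1 = -1.
Hence w(s,τ) = -sin(s)sin(τ) + 2sin(2s)cos(2τ) - sin(4s)cos(4τ).
Transform back: u(s,τ) = exp(s)w(s,τ).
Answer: u(s, τ) = -exp(s)sin(s)sin(τ) + 2exp(s)sin(2s)cos(2τ) - exp(s)sin(4s)cos(4τ)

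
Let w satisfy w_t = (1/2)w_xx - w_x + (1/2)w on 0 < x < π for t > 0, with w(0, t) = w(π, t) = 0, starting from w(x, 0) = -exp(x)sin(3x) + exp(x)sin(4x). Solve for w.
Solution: Substitute w = exp(x)u.
Then w_x = exp(x)(u_x + u), w_xx = exp(x)(u_xx + 2u_x + u), w_t = exp(x)u_t; substituting and dividing by exp(x), the lower-order terms cancel: u_t = (1/2)u_xx (standard heat equation).
Data for u: u(x,0) = exp(-x)w(x,0) = -sin(3x) + sin(4x). The boundary conditions carry over: u(0,t) = u(π,t) = 0.
Separating variables: u = Σ c_n exp(-n²t/2) sin(nx). From u(x,0) = -sin(3x) + sin(4x): c_3=-1, c_4=1.
So u(x,t) = exp(-8t)sin(4x) - exp(-9t/2)sin(3x), and w(x,t) = exp(x)u(x,t).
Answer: w(x, t) = exp(-8t)exp(x)sin(4x) - exp(-9t/2)exp(x)sin(3x)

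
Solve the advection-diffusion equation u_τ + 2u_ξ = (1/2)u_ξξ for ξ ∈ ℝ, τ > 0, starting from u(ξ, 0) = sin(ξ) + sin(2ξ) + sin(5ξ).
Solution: Change to a moving frame: let η = ξ - 2τ, σ = τ and write u(ξ,τ) = w(η,σ).
By the chain rule u_τ = w_σ - 2w_η, u_ξ = w_η, u_ξξ = w_ηη.
Then u_τ + 2u_ξ = w_σ: the advection term cancels and the PDE becomes the heat equation w_σ = (1/2)w_ηη on η ∈ ℝ.
Initial data: w(η,0) = u(η,0) = sin(η) + sin(2η) + sin(5η).
On η ∈ ℝ each mode satisfies (sin(nη))″ = -n² sin(nη), so exp(-n²σ/2) sin(nη) solves the heat equation; by superposition w(η,σ) = Σ c_n exp(-n²σ/2) sin(nη).
Reading off the coefficients: c_1=1, c_2=1, c_5=1, so w(η,σ) = exp(-2σ)sin(2η) + exp(-σ/2)sin(η) + exp(-25σ/2)sin(5η).
Substituting back η = ξ - 2τ, σ = τ: u(ξ,τ) = w(ξ - 2τ, τ).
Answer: u(ξ, τ) = exp(-2τ)sin(2ξ - 4τ) + exp(-τ/2)sin(ξ - 2τ) + exp(-25τ/2)sin(5ξ - 10τ)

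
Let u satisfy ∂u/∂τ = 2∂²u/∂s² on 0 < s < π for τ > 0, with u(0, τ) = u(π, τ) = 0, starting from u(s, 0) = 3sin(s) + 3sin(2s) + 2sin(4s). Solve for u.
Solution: Separating variables: u = Σ c_n exp(-2n²τ) sin(ns). From u(s,0) = 3sin(s) + 3sin(2s) + 2sin(4s): c_1=3, c_2=3, c_4=2.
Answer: u(s, τ) = 3exp(-2τ)sin(s) + 3exp(-8τ)sin(2s) + 2exp(-32τ)sin(4s)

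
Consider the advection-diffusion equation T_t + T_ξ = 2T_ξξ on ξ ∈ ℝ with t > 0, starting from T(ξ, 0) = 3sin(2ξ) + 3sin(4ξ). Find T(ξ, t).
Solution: Moving frame: η = ξ - t, σ = t, T = u(η,σ), so T_t = u_σ - u_η and T_ξξ = u_ηη.
Hence T_t + T_ξ = u_σ and the PDE becomes the heat equation u_σ = 2u_ηη on η ∈ ℝ.
Initial data: u(η,0) = T(η,0) = 3sin(2η) + 3sin(4η). Each mode sin(nη) decays as exp(-2n²σ) on ℝ, so u(η,σ) = Σ c_n exp(-2n²σ) sin(nη) with c_2=3, c_4=3: u(η,σ) = 3exp(-8σ)sin(2η) + 3exp(-32σ)sin(4η).
Substituting back: T(ξ,t) = u(ξ - t, t).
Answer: T(ξ, t) = -3exp(-8t)sin(2t - 2ξ) - 3exp(-32t)sin(4t - 4ξ)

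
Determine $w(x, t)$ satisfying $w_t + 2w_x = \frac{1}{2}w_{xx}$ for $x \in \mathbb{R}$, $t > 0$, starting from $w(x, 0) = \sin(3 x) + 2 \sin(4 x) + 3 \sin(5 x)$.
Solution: Change to a moving frame: let $\eta = x - 2t$, $\sigma = t$ and write $w(x,t) = u(\eta,\sigma)$.
By the chain rule $w_t = u_{\sigma} - 2u_{\eta}$, $w_x = u_{\eta}$, $w_{xx} = u_{\eta\eta}$.
Then $w_t + 2w_x = u_{\sigma}$: the advection term cancels and the PDE becomes the heat equation $u_{\sigma} = \frac{1}{2}u_{\eta\eta}$ on $\eta \in \mathbb{R}$.
Initial data: $u(\eta,0) = w(\eta,0) = \sin(3 \eta) + 2 \sin(4 \eta) + 3 \sin(5 \eta)$.
On $\eta \in \mathbb{R}$ each mode satisfies $(\sin(n\eta))'' = -n^2 \sin(n\eta)$, so $e^{-n^2\sigma/2} \sin(n\eta)$ solves the heat equation; by superposition $u(\eta,\sigma) = \sum c_n e^{-n^2\sigma/2} \sin(n\eta)$.
Reading off the coefficients: $c_3=1, c_4=2, c_5=3$, so $u(\eta,\sigma) = 2 e^{-8 \sigma} \sin(4 \eta) + e^{-9 \sigma/2} \sin(3 \eta) + 3 e^{-25 \sigma/2} \sin(5 \eta)$.
Substituting back $\eta = x - 2t$, $\sigma = t$: $w(x,t) = u(x - 2t, t)$.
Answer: $w(x, t) = -2 e^{-8 t} \sin(8 t - 4 x) -  e^{-9 t/2} \sin(6 t - 3 x) - 3 e^{-25 t/2} \sin(10 t - 5 x)$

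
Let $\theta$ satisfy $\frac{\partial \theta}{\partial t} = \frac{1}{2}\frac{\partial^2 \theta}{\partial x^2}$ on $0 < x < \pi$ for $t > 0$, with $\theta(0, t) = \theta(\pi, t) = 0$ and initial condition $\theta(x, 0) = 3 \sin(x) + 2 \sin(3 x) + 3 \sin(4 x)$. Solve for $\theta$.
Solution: Separating variables: $\theta = \sum c_n e^{-n^2t/2} \sin(nx)$. From $\theta(x,0) = 3 \sin(x) + 2 \sin(3 x) + 3 \sin(4 x)$: $c_1=3, c_3=2, c_4=3$.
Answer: $\theta(x, t) = 3 e^{-8 t} \sin(4 x) + 3 e^{-t/2} \sin(x) + 2 e^{-9 t/2} \sin(3 x)$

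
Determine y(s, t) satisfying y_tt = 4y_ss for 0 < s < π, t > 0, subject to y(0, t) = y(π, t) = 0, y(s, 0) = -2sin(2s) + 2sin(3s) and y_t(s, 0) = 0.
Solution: Separating variables: y = Σ [A_n cos(ω_n t) + B_n sin(ω_n t)] sin(ns), ω_n = 2n. From ICs: A_2=-2, A_3=2.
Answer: y(s, t) = -2sin(2s)cos(4t) + 2sin(3s)cos(6t)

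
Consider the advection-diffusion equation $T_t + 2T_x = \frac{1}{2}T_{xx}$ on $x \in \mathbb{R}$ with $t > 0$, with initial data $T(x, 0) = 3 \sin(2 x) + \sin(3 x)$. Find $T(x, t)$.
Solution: Moving frame: $\eta = x - 2t$, $\sigma = t$, $T = u(\eta,\sigma)$, so $T_t = u_{\sigma} - 2u_{\eta}$ and $T_{xx} = u_{\eta\eta}$.
Hence $T_t + 2T_x = u_{\sigma}$ and the PDE becomes the heat equation $u_{\sigma} = \frac{1}{2}u_{\eta\eta}$ on $\eta \in \mathbb{R}$.
Initial data: $u(\eta,0) = T(\eta,0) = 3 \sin(2 \eta) + \sin(3 \eta)$. Each mode $\sin(n\eta)$ decays as $e^{-n^2\sigma/2}$ on $\mathbb{R}$, so $u(\eta,\sigma) = \sum c_n e^{-n^2\sigma/2} \sin(n\eta)$ with $c_2=3, c_3=1$: $u(\eta,\sigma) = 3 e^{-2 \sigma} \sin(2 \eta) + e^{-9 \sigma/2} \sin(3 \eta)$.
Substituting back: $T(x,t) = u(x - 2t, t)$.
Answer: $T(x, t) = -3 e^{-2 t} \sin(4 t - 2 x) -  e^{-9 t/2} \sin(6 t - 3 x)$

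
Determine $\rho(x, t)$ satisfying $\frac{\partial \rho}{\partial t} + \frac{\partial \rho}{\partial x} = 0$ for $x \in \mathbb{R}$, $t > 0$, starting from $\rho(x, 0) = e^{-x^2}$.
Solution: By method of characteristics (waves move right with speed 1):
Along characteristics $x - t =$ const, $\rho$ is constant, so $\rho(x,t) = f(x - t)$ with $f = \rho( \cdot , 0)$.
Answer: $\rho(x, t) = e^{-(-t + x)^2}$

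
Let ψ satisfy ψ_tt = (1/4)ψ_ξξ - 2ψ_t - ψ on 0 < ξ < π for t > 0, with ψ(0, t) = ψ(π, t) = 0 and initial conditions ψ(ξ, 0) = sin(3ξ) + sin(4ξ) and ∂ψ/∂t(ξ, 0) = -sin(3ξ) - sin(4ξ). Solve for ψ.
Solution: Substitute ψ = exp(-t)u, i.e. u = exp(t)ψ.
By the product rule, ψ_t = exp(-t)(u_t - u), ψ_tt = exp(-t)(u_tt - 2u_t + u), ψ_ξξ = exp(-t)u_ξξ.
Substituting into the PDE and dividing by exp(-t): u_tt - 2u_t + u = (1/4)u_ξξ - 2(u_t - u) - u.
The lower-order terms cancel, leaving the standard wave equation u_tt = (1/4)u_ξξ.
Initial data for u: u(ξ,0) = ψ(ξ,0) = sin(3ξ) + sin(4ξ); u_t(ξ,0) = ψ_t(ξ,0) + ψ(ξ,0) = 0. The boundary conditions carry over: u(0,t) = u(π,t) = 0.
Solve for u:
  Using separation of variables u = X(ξ)T(t):
  Eigenfunctions: sin(nξ), n = 1, 2, 3, ...
  General solution: u(ξ, t) = Σ [A_n cos(n t/2) + B_n sin(n t/2)] sin(nξ)
  From u(ξ,0) = sin(3ξ) + sin(4ξ): A_3=1, A_4=1. From u_t(ξ,0) = 0: all B_n = 0.
Hence u(ξ,t) = sin(3ξ)cos(3t/2) + sin(4ξ)cos(2t).
Transform back: ψ(ξ,t) = exp(-t)u(ξ,t).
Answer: ψ(ξ, t) = exp(-t)sin(3ξ)cos(3t/2) + exp(-t)sin(4ξ)cos(2t)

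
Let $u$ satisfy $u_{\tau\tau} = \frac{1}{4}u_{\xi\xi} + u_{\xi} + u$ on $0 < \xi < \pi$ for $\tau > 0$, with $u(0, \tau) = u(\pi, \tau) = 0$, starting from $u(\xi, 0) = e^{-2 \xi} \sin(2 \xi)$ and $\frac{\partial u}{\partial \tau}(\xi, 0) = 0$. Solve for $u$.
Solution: Substitute $u = e^{-2\xi}w$, i.e. $w = e^{2\xi}u$.
By the product rule, $u_{\xi} = e^{-2\xi}(w_{\xi} - 2w)$, $u_{\xi\xi} = e^{-2\xi}(w_{\xi\xi} - 4w_{\xi} + 4w)$, $u_{\tau\tau} = e^{-2\xi}w_{\tau\tau}$.
Substituting into the PDE and dividing by $e^{-2\xi}$: $w_{\tau\tau} = \frac{1}{4}(w_{\xi\xi} - 4w_{\xi} + 4w) + (w_{\xi} - 2w) + w$.
The lower-order terms cancel, leaving the standard wave equation $w_{\tau\tau} = \frac{1}{4}w_{\xi\xi}$.
Initial data for $w$: $w(\xi,0) = e^{2\xi}u(\xi,0) = \sin(2 \xi)$; $w_{\tau}(\xi,0) = e^{2\xi}u_{\tau}(\xi,0) = 0$. The boundary conditions carry over: $w(0,\tau) = w(\pi,\tau) = 0$.
Solve for $w$:
  Using separation of variables $w = X(\xi)T(\tau)$:
  Eigenfunctions: $\sin(n\xi)$, $n = 1, 2, 3, \ldots$
  General solution: $w(\xi, \tau) = \sum [A_n \cos(n \tau/2) + B_n \sin(n \tau/2)] \sin(n\xi)$
  From $w(\xi,0) = \sin(2 \xi)$: $A_2=1$. From $w_{\tau}(\xi,0) = 0$: all $B_n = 0$.
Hence $w(\xi,\tau) = \sin(2 \xi) \cos(\tau)$.
Transform back: $u(\xi,\tau) = e^{-2\xi}w(\xi,\tau)$.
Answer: $u(\xi, \tau) = e^{-2 \xi} \sin(2 \xi) \cos(\tau)$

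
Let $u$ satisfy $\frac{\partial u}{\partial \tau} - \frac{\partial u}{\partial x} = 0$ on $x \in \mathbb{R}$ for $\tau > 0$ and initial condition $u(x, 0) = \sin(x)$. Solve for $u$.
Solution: By characteristics ($dx/d\tau = -1$), $u(x,\tau) = f(x + \tau)$ with $f = u( \cdot , 0)$.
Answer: $u(x, \tau) = \sin(\tau + x)$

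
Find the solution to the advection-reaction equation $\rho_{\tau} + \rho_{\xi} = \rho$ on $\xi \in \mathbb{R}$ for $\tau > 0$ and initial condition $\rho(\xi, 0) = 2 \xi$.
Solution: Substitute $\rho = e^{\tau}u$.
Then $\rho_{\tau} = e^{\tau}(u_{\tau} + u)$, $\rho_{\xi} = e^{\tau}u_{\xi}$; substituting and dividing by $e^{\tau}$, the lower-order terms cancel: $u_{\tau} + u_{\xi} = 0$ (standard advection equation).
Data for $u$: $u(\xi,0) = \rho(\xi,0) = 2 \xi$.
By characteristics ($d\xi/d\tau = 1$), $u(\xi,\tau) = f(\xi - \tau)$ with $f = u( \cdot , 0)$.
So $u(\xi,\tau) = 2 \xi - 2 \tau$, and $\rho(\xi,\tau) = e^{\tau}u(\xi,\tau)$.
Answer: $\rho(\xi, \tau) = -2 \tau e^{\tau} + 2 \xi e^{\tau}$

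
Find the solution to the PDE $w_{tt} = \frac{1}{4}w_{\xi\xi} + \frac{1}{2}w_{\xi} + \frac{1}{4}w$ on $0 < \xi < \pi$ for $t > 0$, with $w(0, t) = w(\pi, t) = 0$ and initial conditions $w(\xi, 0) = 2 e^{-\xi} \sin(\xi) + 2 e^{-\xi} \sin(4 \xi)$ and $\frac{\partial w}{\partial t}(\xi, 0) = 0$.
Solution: Substitute $w = e^{-\xi}u$, i.e. $u = e^{\xi}w$.
By the product rule, $w_{\xi} = e^{-\xi}(u_{\xi} - u)$, $w_{\xi\xi} = e^{-\xi}(u_{\xi\xi} - 2u_{\xi} + u)$, $w_{tt} = e^{-\xi}u_{tt}$.
Substituting into the PDE and dividing by $e^{-\xi}$: $u_{tt} = \frac{1}{4}(u_{\xi\xi} - 2u_{\xi} + u) + \frac{1}{2}(u_{\xi} - u) + \frac{1}{4}u$.
The lower-order terms cancel, leaving the standard wave equation $u_{tt} = \frac{1}{4}u_{\xi\xi}$.
Initial data for $u$: $u(\xi,0) = e^{\xi}w(\xi,0) = 2 \sin(\xi) + 2 \sin(4 \xi)$; $u_t(\xi,0) = e^{\xi}w_t(\xi,0) = 0$. The boundary conditions carry over: $u(0,t) = u(\pi,t) = 0$.
Solve for $u$:
  Using separation of variables $u = X(\xi)T(t)$:
  Eigenfunctions: $\sin(n\xi)$, $n = 1, 2, 3, \ldots$
  General solution: $u(\xi, t) = \sum [A_n \cos(n t/2) + B_n \sin(n t/2)] \sin(n\xi)$
  From $u(\xi,0) = 2 \sin(\xi) + 2 \sin(4 \xi)$: $A_1=2, A_4=2$. From $u_t(\xi,0) = 0$: all $B_n = 0$.
Hence $u(\xi,t) = 2 \sin(\xi) \cos(t/2) + 2 \sin(4 \xi) \cos(2 t)$.
Transform back: $w(\xi,t) = e^{-\xi}u(\xi,t)$.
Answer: $w(\xi, t) = 2 e^{-\xi} \sin(\xi) \cos(t/2) + 2 e^{-\xi} \sin(4 \xi) \cos(2 t)$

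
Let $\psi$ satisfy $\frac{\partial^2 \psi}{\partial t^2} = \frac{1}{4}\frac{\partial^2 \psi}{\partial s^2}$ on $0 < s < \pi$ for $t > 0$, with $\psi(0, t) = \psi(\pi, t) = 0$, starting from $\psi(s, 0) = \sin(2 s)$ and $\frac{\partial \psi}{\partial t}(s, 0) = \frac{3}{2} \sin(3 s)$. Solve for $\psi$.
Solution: Using separation of variables $\psi = X(s)T(t)$:
Eigenfunctions: $\sin(ns)$, $n = 1, 2, 3, \ldots$
General solution: $\psi(s, t) = \sum [A_n \cos(n t/2) + B_n \sin(n t/2)] \sin(ns)$
From $\psi(s,0) = \sin(2 s)$: $A_2=1$. From $\psi_t(s,0) = \frac{3}{2} \sin(3 s)$, using $\psi_t(s,0) = \sum \omega_n B_n \sin(ns)$ with $\omega_n = n/2$: $B_3 = (3/2)/(3/2) = 1$.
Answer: $\psi(s, t) = \sin(2 s) \cos(t) + \sin(3 s) \sin(3 t/2)$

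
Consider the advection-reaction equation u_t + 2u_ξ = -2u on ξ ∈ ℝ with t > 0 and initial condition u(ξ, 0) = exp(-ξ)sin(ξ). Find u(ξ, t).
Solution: Substitute u = exp(-ξ)w.
Then u_ξ = exp(-ξ)(w_ξ - w), u_t = exp(-ξ)w_t; substituting and dividing by exp(-ξ), the lower-order terms cancel: w_t + 2w_ξ = 0 (standard advection equation).
Data for w: w(ξ,0) = exp(ξ)u(ξ,0) = sin(ξ).
By characteristics (dξ/dt = 2), w(ξ,t) = f(ξ - 2t) with f = w(·, 0).
So w(ξ,t) = -sin(2t - ξ), and u(ξ,t) = exp(-ξ)w(ξ,t).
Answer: u(ξ, t) = -exp(-ξ)sin(2t - ξ)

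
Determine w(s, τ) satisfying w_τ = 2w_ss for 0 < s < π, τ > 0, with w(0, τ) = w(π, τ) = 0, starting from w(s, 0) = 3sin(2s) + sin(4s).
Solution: Separating variables: w = Σ c_n exp(-2n²τ) sin(ns). From w(s,0) = 3sin(2s) + sin(4s): c_2=3, c_4=1.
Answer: w(s, τ) = 3exp(-8τ)sin(2s) + exp(-32τ)sin(4s)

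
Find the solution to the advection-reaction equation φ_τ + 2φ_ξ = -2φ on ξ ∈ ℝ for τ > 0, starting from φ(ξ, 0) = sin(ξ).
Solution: Substitute φ = exp(-2τ)u.
Then φ_τ = exp(-2τ)(u_τ - 2u), φ_ξ = exp(-2τ)u_ξ; substituting and dividing by exp(-2τ), the lower-order terms cancel: u_τ + 2u_ξ = 0 (standard advection equation).
Data for u: u(ξ,0) = φ(ξ,0) = sin(ξ).
By characteristics (dξ/dτ = 2), u(ξ,τ) = f(ξ - 2τ) with f = u(·, 0).
So u(ξ,τ) = sin(ξ - 2τ), and φ(ξ,τ) = exp(-2τ)u(ξ,τ).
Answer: φ(ξ, τ) = exp(-2τ)sin(ξ - 2τ)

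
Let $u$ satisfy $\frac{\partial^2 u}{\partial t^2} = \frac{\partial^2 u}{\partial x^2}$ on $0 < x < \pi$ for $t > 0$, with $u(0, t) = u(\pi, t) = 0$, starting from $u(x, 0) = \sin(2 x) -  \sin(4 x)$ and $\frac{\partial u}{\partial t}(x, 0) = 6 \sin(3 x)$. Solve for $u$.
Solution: Separating variables: $u = \sum [A_n \cos(\omega_n t) + B_n \sin(\omega_n t)] \sin(nx)$, $\omega_n = n$. From ICs ($B_n$ = velocity coefficient / $\omega_n$): $A_2=1, A_4=-1, B_3=2$.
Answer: $u(x, t) = 2 \sin(3 t) \sin(3 x) + \sin(2 x) \cos(2 t) -  \sin(4 x) \cos(4 t)$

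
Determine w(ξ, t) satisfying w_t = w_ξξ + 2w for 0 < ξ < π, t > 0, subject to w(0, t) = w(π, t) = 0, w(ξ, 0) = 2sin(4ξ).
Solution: Substitute w = exp(2t)u, i.e. u = exp(-2t)w.
By the product rule, w_t = exp(2t)(u_t + 2u), w_ξξ = exp(2t)u_ξξ.
Substituting into the PDE and dividing by exp(2t): u_t + 2u = u_ξξ + 2u.
The lower-order terms cancel, leaving the standard heat equation u_t = u_ξξ.
Initial data for u: u(ξ,0) = w(ξ,0) = 2sin(4ξ). The boundary conditions carry over: u(0,t) = u(π,t) = 0.
Solve for u:
  Using separation of variables u = X(ξ)T(t):
  Eigenfunctions: sin(nξ), n = 1, 2, 3, ...
  General solution: u(ξ, t) = Σ c_n sin(nξ) exp(-n² t)
  Matching u(ξ,0) = 2sin(4ξ) term by term: c_4=2.
Hence u(ξ,t) = 2exp(-16t)sin(4ξ).
Transform back: w(ξ,t) = exp(2t)u(ξ,t).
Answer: w(ξ, t) = 2exp(-14t)sin(4ξ)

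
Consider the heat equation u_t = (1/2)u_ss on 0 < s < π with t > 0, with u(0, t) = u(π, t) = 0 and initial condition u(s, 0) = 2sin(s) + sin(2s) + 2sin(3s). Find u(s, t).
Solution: Separating variables: u = Σ c_n exp(-n²t/2) sin(ns). From u(s,0) = 2sin(s) + sin(2s) + 2sin(3s): c_1=2, c_2=1, c_3=2.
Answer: u(s, t) = exp(-2t)sin(2s) + 2exp(-t/2)sin(s) + 2exp(-9t/2)sin(3s)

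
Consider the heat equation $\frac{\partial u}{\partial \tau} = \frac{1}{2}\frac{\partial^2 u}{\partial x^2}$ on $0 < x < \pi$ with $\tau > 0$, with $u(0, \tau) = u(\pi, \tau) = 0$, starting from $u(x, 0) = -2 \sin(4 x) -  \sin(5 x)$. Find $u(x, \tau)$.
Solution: Separating variables: $u = \sum c_n e^{-n^2\tau/2} \sin(nx)$. From $u(x,0) = -2 \sin(4 x) - \sin(5 x)$: $c_4=-2, c_5=-1$.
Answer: $u(x, \tau) = -2 e^{-8 \tau} \sin(4 x) -  e^{-25 \tau/2} \sin(5 x)$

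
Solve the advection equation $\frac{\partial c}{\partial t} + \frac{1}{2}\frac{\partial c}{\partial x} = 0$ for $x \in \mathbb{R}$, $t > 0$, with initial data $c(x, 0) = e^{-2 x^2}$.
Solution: By method of characteristics (waves move right with speed 1/2):
Along characteristics $x - \frac{1}{2}t =$ const, $c$ is constant, so $c(x,t) = f(x - \frac{1}{2}t)$ with $f = c( \cdot , 0)$.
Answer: $c(x, t) = e^{-2 (-t/2 + x)^2}$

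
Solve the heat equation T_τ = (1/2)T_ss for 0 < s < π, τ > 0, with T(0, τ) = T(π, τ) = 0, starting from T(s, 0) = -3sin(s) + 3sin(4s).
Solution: Separating variables: T = Σ c_n exp(-n²τ/2) sin(ns). From T(s,0) = -3sin(s) + 3sin(4s): c_1=-3, c_4=3.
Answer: T(s, τ) = 3exp(-8τ)sin(4s) - 3exp(-τ/2)sin(s)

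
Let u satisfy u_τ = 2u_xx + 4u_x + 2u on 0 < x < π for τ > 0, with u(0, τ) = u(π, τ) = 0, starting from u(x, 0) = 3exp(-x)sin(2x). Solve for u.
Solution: Substitute u = exp(-x)w.
Then u_x = exp(-x)(w_x - w), u_xx = exp(-x)(w_xx - 2w_x + w), u_τ = exp(-x)w_τ; substituting and dividing by exp(-x), the lower-order terms cancel: w_τ = 2w_xx (standard heat equation).
Data for w: w(x,0) = exp(x)u(x,0) = 3sin(2x). The boundary conditions carry over: w(0,τ) = w(π,τ) = 0.
Separating variables: w = Σ c_n exp(-2n²τ) sin(nx). From w(x,0) = 3sin(2x): c_2=3.
So w(x,τ) = 3exp(-8τ)sin(2x), and u(x,τ) = exp(-x)w(x,τ).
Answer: u(x, τ) = 3exp(-x)exp(-8τ)sin(2x)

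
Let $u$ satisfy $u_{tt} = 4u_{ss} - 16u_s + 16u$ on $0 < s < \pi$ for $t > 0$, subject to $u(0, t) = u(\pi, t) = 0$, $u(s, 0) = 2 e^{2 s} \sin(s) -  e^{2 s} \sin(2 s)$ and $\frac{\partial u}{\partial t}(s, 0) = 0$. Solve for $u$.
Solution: Substitute $u = e^{2s}w$, i.e. $w = e^{-2s}u$.
By the product rule, $u_s = e^{2s}(w_s + 2w)$, $u_{ss} = e^{2s}(w_{ss} + 4w_s + 4w)$, $u_{tt} = e^{2s}w_{tt}$.
Substituting into the PDE and dividing by $e^{2s}$: $w_{tt} = 4(w_{ss} + 4w_s + 4w) - 16(w_s + 2w) + 16w$.
The lower-order terms cancel, leaving the standard wave equation $w_{tt} = 4w_{ss}$.
Initial data for $w$: $w(s,0) = e^{-2s}u(s,0) = 2 \sin(s) - \sin(2 s)$; $w_t(s,0) = e^{-2s}u_t(s,0) = 0$. The boundary conditions carry over: $w(0,t) = w(\pi,t) = 0$.
Solve for $w$:
  Using separation of variables $w = X(s)T(t)$:
  Eigenfunctions: $\sin(ns)$, $n = 1, 2, 3, \ldots$
  General solution: $w(s, t) = \sum [A_n \cos(2n t) + B_n \sin(2n t)] \sin(ns)$
  From $w(s,0) = 2 \sin(s) - \sin(2 s)$: $A_1=2, A_2=-1$. From $w_t(s,0) = 0$: all $B_n = 0$.
Hence $w(s,t) = 2 \sin(s) \cos(2 t) - \sin(2 s) \cos(4 t)$.
Transform back: $u(s,t) = e^{2s}w(s,t)$.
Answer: $u(s, t) = 2 e^{2 s} \sin(s) \cos(2 t) -  e^{2 s} \sin(2 s) \cos(4 t)$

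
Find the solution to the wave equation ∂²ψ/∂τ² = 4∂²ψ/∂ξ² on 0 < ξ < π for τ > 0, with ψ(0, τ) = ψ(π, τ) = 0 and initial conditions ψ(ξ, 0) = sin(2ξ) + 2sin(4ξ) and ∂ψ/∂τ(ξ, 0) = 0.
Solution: Separating variables: ψ = Σ [A_n cos(ω_n τ) + B_n sin(ω_n τ)] sin(nξ), ω_n = 2n. From ICs: A_2=1, A_4=2.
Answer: ψ(ξ, τ) = sin(2ξ)cos(4τ) + 2sin(4ξ)cos(8τ)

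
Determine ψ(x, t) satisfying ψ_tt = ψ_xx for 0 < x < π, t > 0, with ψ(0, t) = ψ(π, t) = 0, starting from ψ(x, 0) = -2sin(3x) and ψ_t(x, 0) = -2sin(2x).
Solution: Using separation of variables ψ = X(x)T(t):
Eigenfunctions: sin(nx), n = 1, 2, 3, ...
General solution: ψ(x, t) = Σ [A_n cos(n t) + B_n sin(n t)] sin(nx)
From ψ(x,0) = -2sin(3x): A_3=-2. From ψ_t(x,0) = -2sin(2x), using ψ_t(x,0) = Σ ω_n B_n sin(nx) with ω_n = n: B_2 = (-2)/2 = -1.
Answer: ψ(x, t) = -sin(2t)sin(2x) - 2sin(3x)cos(3t)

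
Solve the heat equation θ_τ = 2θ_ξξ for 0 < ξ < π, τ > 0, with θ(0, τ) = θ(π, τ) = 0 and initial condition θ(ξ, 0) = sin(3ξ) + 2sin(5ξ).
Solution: Separating variables: θ = Σ c_n exp(-2n²τ) sin(nξ). From θ(ξ,0) = sin(3ξ) + 2sin(5ξ): c_3=1, c_5=2.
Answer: θ(ξ, τ) = exp(-18τ)sin(3ξ) + 2exp(-50τ)sin(5ξ)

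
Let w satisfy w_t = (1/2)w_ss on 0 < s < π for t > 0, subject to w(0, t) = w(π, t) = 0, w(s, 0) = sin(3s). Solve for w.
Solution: Using separation of variables w = X(s)T(t):
Eigenfunctions: sin(ns), n = 1, 2, 3, ...
General solution: w(s, t) = Σ c_n sin(ns) exp(-n² t/2)
Matching w(s,0) = sin(3s) term by term: c_3=1.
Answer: w(s, t) = exp(-9t/2)sin(3s)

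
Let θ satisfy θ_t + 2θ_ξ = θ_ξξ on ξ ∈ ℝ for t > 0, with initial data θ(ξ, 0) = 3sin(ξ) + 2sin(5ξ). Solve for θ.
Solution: Change to a moving frame: let η = ξ - 2t, σ = t and write θ(ξ,t) = u(η,σ).
By the chain rule θ_t = u_σ - 2u_η, θ_ξ = u_η, θ_ξξ = u_ηη.
Then θ_t + 2θ_ξ = u_σ: the advection term cancels and the PDE becomes the heat equation u_σ = u_ηη on η ∈ ℝ.
Initial data: u(η,0) = θ(η,0) = 3sin(η) + 2sin(5η).
On η ∈ ℝ each mode satisfies (sin(nη))″ = -n² sin(nη), so exp(-n²σ) sin(nη) solves the heat equation; by superposition u(η,σ) = Σ c_n exp(-n²σ) sin(nη).
Reading off the coefficients: c_1=3, c_5=2, so u(η,σ) = 3exp(-σ)sin(η) + 2exp(-25σ)sin(5η).
Substituting back η = ξ - 2t, σ = t: θ(ξ,t) = u(ξ - 2t, t).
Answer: θ(ξ, t) = -3exp(-t)sin(2t - ξ) - 2exp(-25t)sin(10t - 5ξ)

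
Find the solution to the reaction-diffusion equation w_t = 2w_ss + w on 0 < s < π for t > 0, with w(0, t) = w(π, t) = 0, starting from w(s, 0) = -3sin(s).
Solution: Substitute w = exp(t)u, i.e. u = exp(-t)w.
By the product rule, w_t = exp(t)(u_t + u), w_ss = exp(t)u_ss.
Substituting into the PDE and dividing by exp(t): u_t + u = 2u_ss + u.
The lower-order terms cancel, leaving the standard heat equation u_t = 2u_ss.
Initial data for u: u(s,0) = w(s,0) = -3sin(s). The boundary conditions carry over: u(0,t) = u(π,t) = 0.
Solve for u:
  Using separation of variables u = X(s)T(t):
  Eigenfunctions: sin(ns), n = 1, 2, 3, ...
  General solution: u(s, t) = Σ c_n sin(ns) exp(-2n² t)
  Matching u(s,0) = -3sin(s) term by term: c_1=-3.
Hence u(s,t) = -3exp(-2t)sin(s).
Transform back: w(s,t) = exp(t)u(s,t).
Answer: w(s, t) = -3exp(-t)sin(s)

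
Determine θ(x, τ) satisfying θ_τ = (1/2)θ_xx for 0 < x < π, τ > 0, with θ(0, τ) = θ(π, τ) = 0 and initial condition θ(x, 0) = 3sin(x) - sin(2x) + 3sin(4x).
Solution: Separating variables: θ = Σ c_n exp(-n²τ/2) sin(nx). From θ(x,0) = 3sin(x) - sin(2x) + 3sin(4x): c_1=3, c_2=-1, c_4=3.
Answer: θ(x, τ) = -exp(-2τ)sin(2x) + 3exp(-8τ)sin(4x) + 3exp(-τ/2)sin(x)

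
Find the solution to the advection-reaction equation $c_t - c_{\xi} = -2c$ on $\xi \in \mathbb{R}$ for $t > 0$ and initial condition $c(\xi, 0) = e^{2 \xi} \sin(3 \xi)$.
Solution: Substitute $c = e^{2\xi}u$, i.e. $u = e^{-2\xi}c$.
By the product rule, $c_{\xi} = e^{2\xi}(u_{\xi} + 2u)$, $c_t = e^{2\xi}u_t$.
Substituting into the PDE and dividing by $e^{2\xi}$: $u_t - (u_{\xi} + 2u) = -2u$.
The lower-order terms cancel, leaving the standard advection equation $u_t - u_{\xi} = 0$.
Initial data for $u$: $u(\xi,0) = e^{-2\xi}c(\xi,0) = \sin(3 \xi)$.
Solve for $u$:
  By method of characteristics (waves move left with speed 1):
  Along characteristics $\xi + t =$ const, $u$ is constant, so $u(\xi,t) = f(\xi + t)$ with $f = u( \cdot , 0)$.
Hence $u(\xi,t) = \sin(3 t + 3 \xi)$.
Transform back: $c(\xi,t) = e^{2\xi}u(\xi,t)$.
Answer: $c(\xi, t) = e^{2 \xi} \sin(3 \xi + 3 t)$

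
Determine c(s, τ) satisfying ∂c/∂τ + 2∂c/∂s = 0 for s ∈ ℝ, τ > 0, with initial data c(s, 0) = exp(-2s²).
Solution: By method of characteristics (waves move right with speed 2):
Along characteristics s - 2τ = const, c is constant, so c(s,τ) = f(s - 2τ) with f = c(·, 0).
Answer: c(s, τ) = exp(-2(s - 2τ)²)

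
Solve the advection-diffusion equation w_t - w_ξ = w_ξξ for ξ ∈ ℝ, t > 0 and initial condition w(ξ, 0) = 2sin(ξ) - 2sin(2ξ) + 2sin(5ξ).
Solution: Moving frame: η = ξ + t, σ = t, w = u(η,σ), so w_t = u_σ + u_η and w_ξξ = u_ηη.
Hence w_t - w_ξ = u_σ and the PDE becomes the heat equation u_σ = u_ηη on η ∈ ℝ.
Initial data: u(η,0) = w(η,0) = 2sin(η) - 2sin(2η) + 2sin(5η). Each mode sin(nη) decays as exp(-n²σ) on ℝ, so u(η,σ) = Σ c_n exp(-n²σ) sin(nη) with c_1=2, c_2=-2, c_5=2: u(η,σ) = 2exp(-σ)sin(η) - 2exp(-4σ)sin(2η) + 2exp(-25σ)sin(5η).
Substituting back: w(ξ,t) = u(ξ + t, t).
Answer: w(ξ, t) = 2exp(-t)sin(t + ξ) - 2exp(-4t)sin(2t + 2ξ) + 2exp(-25t)sin(5t + 5ξ)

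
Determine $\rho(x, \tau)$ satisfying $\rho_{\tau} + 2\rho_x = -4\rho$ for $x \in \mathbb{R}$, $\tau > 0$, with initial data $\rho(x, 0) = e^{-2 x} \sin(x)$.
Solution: Substitute $\rho = e^{-2x}u$, i.e. $u = e^{2x}\rho$.
By the product rule, $\rho_x = e^{-2x}(u_x - 2u)$, $\rho_{\tau} = e^{-2x}u_{\tau}$.
Substituting into the PDE and dividing by $e^{-2x}$: $u_{\tau} + 2(u_x - 2u) = -4u$.
The lower-order terms cancel, leaving the standard advection equation $u_{\tau} + 2u_x = 0$.
Initial data for $u$: $u(x,0) = e^{2x}\rho(x,0) = \sin(x)$.
Solve for $u$:
  By method of characteristics (waves move right with speed 2):
  Along characteristics $x - 2\tau =$ const, $u$ is constant, so $u(x,\tau) = f(x - 2\tau)$ with $f = u( \cdot , 0)$.
Hence $u(x,\tau) = \sin(x - 2 \tau)$.
Transform back: $\rho(x,\tau) = e^{-2x}u(x,\tau)$.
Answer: $\rho(x, \tau) = - e^{-2 x} \sin(2 \tau - x)$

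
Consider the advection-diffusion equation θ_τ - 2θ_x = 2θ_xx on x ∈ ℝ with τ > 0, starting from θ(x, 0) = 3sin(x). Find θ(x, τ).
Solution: Change to a moving frame: let η = x + 2τ, σ = τ and write θ(x,τ) = u(η,σ).
By the chain rule θ_τ = u_σ + 2u_η, θ_x = u_η, θ_xx = u_ηη.
Then θ_τ - 2θ_x = u_σ: the advection term cancels and the PDE becomes the heat equation u_σ = 2u_ηη on η ∈ ℝ.
Initial data: u(η,0) = θ(η,0) = 3sin(η).
On η ∈ ℝ each mode satisfies (sin(nη))″ = -n² sin(nη), so exp(-2n²σ) sin(nη) solves the heat equation; by superposition u(η,σ) = Σ c_n exp(-2n²σ) sin(nη).
Reading off the coefficients: c_1=3, so u(η,σ) = 3exp(-2σ)sin(η).
Substituting back η = x + 2τ, σ = τ: θ(x,τ) = u(x + 2τ, τ).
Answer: θ(x, τ) = 3exp(-2τ)sin(x + 2τ)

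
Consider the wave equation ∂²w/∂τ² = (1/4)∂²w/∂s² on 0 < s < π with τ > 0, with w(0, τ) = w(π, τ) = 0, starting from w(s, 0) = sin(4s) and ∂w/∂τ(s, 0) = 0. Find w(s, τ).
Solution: Separating variables: w = Σ [A_n cos(ω_n τ) + B_n sin(ω_n τ)] sin(ns), ω_n = n/2. From ICs: A_4=1.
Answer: w(s, τ) = sin(4s)cos(2τ)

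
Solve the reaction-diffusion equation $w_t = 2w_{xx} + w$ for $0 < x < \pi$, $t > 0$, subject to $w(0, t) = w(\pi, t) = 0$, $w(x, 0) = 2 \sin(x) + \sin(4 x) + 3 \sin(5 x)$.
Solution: Substitute $w = e^{t}u$, i.e. $u = e^{-t}w$.
By the product rule, $w_t = e^{t}(u_t + u)$, $w_{xx} = e^{t}u_{xx}$.
Substituting into the PDE and dividing by $e^{t}$: $u_t + u = 2u_{xx} + u$.
The lower-order terms cancel, leaving the standard heat equation $u_t = 2u_{xx}$.
Initial data for $u$: $u(x,0) = w(x,0) = 2 \sin(x) + \sin(4 x) + 3 \sin(5 x)$. The boundary conditions carry over: $u(0,t) = u(\pi,t) = 0$.
Solve for $u$:
  Using separation of variables $u = X(x)T(t)$:
  Eigenfunctions: $\sin(nx)$, $n = 1, 2, 3, \ldots$
  General solution: $u(x, t) = \sum c_n \sin(nx) e^{-2n^2 t}$
  Matching $u(x,0) = 2 \sin(x) + \sin(4 x) + 3 \sin(5 x)$ term by term: $c_1=2, c_4=1, c_5=3$.
Hence $u(x,t) = 2 e^{-2 t} \sin(x) + e^{-32 t} \sin(4 x) + 3 e^{-50 t} \sin(5 x)$.
Transform back: $w(x,t) = e^{t}u(x,t)$.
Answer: $w(x, t) = 2 e^{-t} \sin(x) + e^{-31 t} \sin(4 x) + 3 e^{-49 t} \sin(5 x)$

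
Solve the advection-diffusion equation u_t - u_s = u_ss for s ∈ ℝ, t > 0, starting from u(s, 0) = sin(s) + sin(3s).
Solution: Change to a moving frame: let η = s + t, σ = t and write u(s,t) = w(η,σ).
By the chain rule u_t = w_σ + w_η, u_s = w_η, u_ss = w_ηη.
Then u_t - u_s = w_σ: the advection term cancels and the PDE becomes the heat equation w_σ = w_ηη on η ∈ ℝ.
Initial data: w(η,0) = u(η,0) = sin(η) + sin(3η).
On η ∈ ℝ each mode satisfies (sin(nη))″ = -n² sin(nη), so exp(-n²σ) sin(nη) solves the heat equation; by superposition w(η,σ) = Σ c_n exp(-n²σ) sin(nη).
Reading off the coefficients: c_1=1, c_3=1, so w(η,σ) = exp(-σ)sin(η) + exp(-9σ)sin(3η).
Substituting back η = s + t, σ = t: u(s,t) = w(s + t, t).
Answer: u(s, t) = exp(-t)sin(s + t) + exp(-9t)sin(3s + 3t)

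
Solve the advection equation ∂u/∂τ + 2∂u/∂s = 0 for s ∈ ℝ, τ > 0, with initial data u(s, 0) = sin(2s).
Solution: By characteristics (ds/dτ = 2), u(s,τ) = f(s - 2τ) with f = u(·, 0).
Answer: u(s, τ) = sin(2s - 4τ)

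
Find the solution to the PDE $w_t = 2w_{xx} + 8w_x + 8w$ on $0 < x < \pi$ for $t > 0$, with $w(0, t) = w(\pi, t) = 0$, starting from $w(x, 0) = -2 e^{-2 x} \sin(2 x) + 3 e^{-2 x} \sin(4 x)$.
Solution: Substitute $w = e^{-2x}u$.
Then $w_x = e^{-2x}(u_x - 2u)$, $w_{xx} = e^{-2x}(u_{xx} - 4u_x + 4u)$, $w_t = e^{-2x}u_t$; substituting and dividing by $e^{-2x}$, the lower-order terms cancel: $u_t = 2u_{xx}$ (standard heat equation).
Data for $u$: $u(x,0) = e^{2x}w(x,0) = -2 \sin(2 x) + 3 \sin(4 x)$. The boundary conditions carry over: $u(0,t) = u(\pi,t) = 0$.
Separating variables: $u = \sum c_n e^{-2n^2t} \sin(nx)$. From $u(x,0) = -2 \sin(2 x) + 3 \sin(4 x)$: $c_2=-2, c_4=3$.
So $u(x,t) = -2 e^{-8 t} \sin(2 x) + 3 e^{-32 t} \sin(4 x)$, and $w(x,t) = e^{-2x}u(x,t)$.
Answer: $w(x, t) = -2 e^{-8 t} e^{-2 x} \sin(2 x) + 3 e^{-32 t} e^{-2 x} \sin(4 x)$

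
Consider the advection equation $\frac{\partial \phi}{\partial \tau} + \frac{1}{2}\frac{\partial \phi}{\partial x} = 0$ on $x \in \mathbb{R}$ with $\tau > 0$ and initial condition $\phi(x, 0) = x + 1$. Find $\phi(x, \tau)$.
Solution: By characteristics ($dx/d\tau = 1/2$), $\phi(x,\tau) = f(x - \frac{1}{2}\tau)$ with $f = \phi( \cdot , 0)$.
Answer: $\phi(x, \tau) = -\frac{1}{2} \tau + x + 1$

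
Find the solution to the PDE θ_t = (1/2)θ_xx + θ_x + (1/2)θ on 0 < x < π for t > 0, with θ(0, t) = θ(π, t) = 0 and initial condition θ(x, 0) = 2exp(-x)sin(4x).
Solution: Substitute θ = exp(-x)u, i.e. u = exp(x)θ.
By the product rule, θ_x = exp(-x)(u_x - u), θ_xx = exp(-x)(u_xx - 2u_x + u), θ_t = exp(-x)u_t.
Substituting into the PDE and dividing by exp(-x): u_t = (1/2)(u_xx - 2u_x + u) + (u_x - u) + (1/2)u.
The lower-order terms cancel, leaving the standard heat equation u_t = (1/2)u_xx.
Initial data for u: u(x,0) = exp(x)θ(x,0) = 2sin(4x). The boundary conditions carry over: u(0,t) = u(π,t) = 0.
Solve for u:
  Using separation of variables u = X(x)G(t):
  Eigenfunctions: sin(nx), n = 1, 2, 3, ...
  General solution: u(x, t) = Σ c_n sin(nx) exp(-n² t/2)
  Matching u(x,0) = 2sin(4x) term by term: c_4=2.
Hence u(x,t) = 2exp(-8t)sin(4x).
Transform back: θ(x,t) = exp(-x)u(x,t).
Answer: θ(x, t) = 2exp(-8t)exp(-x)sin(4x)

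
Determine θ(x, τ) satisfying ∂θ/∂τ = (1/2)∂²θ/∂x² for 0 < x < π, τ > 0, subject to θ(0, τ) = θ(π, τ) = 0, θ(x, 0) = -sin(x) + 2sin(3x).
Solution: Using separation of variables θ = X(x)G(τ):
Eigenfunctions: sin(nx), n = 1, 2, 3, ...
General solution: θ(x, τ) = Σ c_n sin(nx) exp(-n² τ/2)
Matching θ(x,0) = -sin(x) + 2sin(3x) term by term: c_1=-1, c_3=2.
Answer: θ(x, τ) = -exp(-τ/2)sin(x) + 2exp(-9τ/2)sin(3x)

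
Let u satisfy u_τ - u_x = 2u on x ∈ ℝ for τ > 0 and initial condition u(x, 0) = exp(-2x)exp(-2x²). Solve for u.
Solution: Substitute u = exp(-2x)w.
Then u_x = exp(-2x)(w_x - 2w), u_τ = exp(-2x)w_τ; substituting and dividing by exp(-2x), the lower-order terms cancel: w_τ - w_x = 0 (standard advection equation).
Data for w: w(x,0) = exp(2x)u(x,0) = exp(-2x²).
By characteristics (dx/dτ = -1), w(x,τ) = f(x + τ) with f = w(·, 0).
So w(x,τ) = exp(-2(x + τ)²), and u(x,τ) = exp(-2x)w(x,τ).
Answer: u(x, τ) = exp(-2x)exp(-2(x + τ)²)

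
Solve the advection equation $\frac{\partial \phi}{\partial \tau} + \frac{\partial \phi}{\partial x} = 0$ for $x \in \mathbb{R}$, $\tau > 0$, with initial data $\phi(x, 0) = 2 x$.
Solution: By method of characteristics (waves move right with speed 1):
Along characteristics $x - \tau =$ const, $\phi$ is constant, so $\phi(x,\tau) = f(x - \tau)$ with $f = \phi( \cdot , 0)$.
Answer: $\phi(x, \tau) = -2 \tau + 2 x$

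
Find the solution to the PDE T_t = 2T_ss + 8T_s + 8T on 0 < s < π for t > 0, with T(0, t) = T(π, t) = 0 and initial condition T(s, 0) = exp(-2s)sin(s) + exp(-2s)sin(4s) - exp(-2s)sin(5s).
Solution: Substitute T = exp(-2s)u, i.e. u = exp(2s)T.
By the product rule, T_s = exp(-2s)(u_s - 2u), T_ss = exp(-2s)(u_ss - 4u_s + 4u), T_t = exp(-2s)u_t.
Substituting into the PDE and dividing by exp(-2s): u_t = 2(u_ss - 4u_s + 4u) + 8(u_s - 2u) + 8u.
The lower-order terms cancel, leaving the standard heat equation u_t = 2u_ss.
Initial data for u: u(s,0) = exp(2s)T(s,0) = sin(s) + sin(4s) - sin(5s). The boundary conditions carry over: u(0,t) = u(π,t) = 0.
Solve for u:
  Using separation of variables u = X(s)G(t):
  Eigenfunctions: sin(ns), n = 1, 2, 3, ...
  General solution: u(s, t) = Σ c_n sin(ns) exp(-2n² t)
  Matching u(s,0) = sin(s) + sin(4s) - sin(5s) term by term: c_1=1, c_4=1, c_5=-1.
Hence u(s,t) = exp(-2t)sin(s) + exp(-32t)sin(4s) - exp(-50t)sin(5s).
Transform back: T(s,t) = exp(-2s)u(s,t).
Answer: T(s, t) = exp(-2s)exp(-2t)sin(s) + exp(-2s)exp(-32t)sin(4s) - exp(-2s)exp(-50t)sin(5s)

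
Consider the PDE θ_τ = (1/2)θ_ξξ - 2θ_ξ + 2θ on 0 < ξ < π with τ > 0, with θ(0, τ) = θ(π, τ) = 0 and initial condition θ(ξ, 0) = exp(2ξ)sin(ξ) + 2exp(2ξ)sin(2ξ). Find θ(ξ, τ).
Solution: Substitute θ = exp(2ξ)u, i.e. u = exp(-2ξ)θ.
By the product rule, θ_ξ = exp(2ξ)(u_ξ + 2u), θ_ξξ = exp(2ξ)(u_ξξ + 4u_ξ + 4u), θ_τ = exp(2ξ)u_τ.
Substituting into the PDE and dividing by exp(2ξ): u_τ = (1/2)(u_ξξ + 4u_ξ + 4u) - 2(u_ξ + 2u) + 2u.
The lower-order terms cancel, leaving the standard heat equation u_τ = (1/2)u_ξξ.
Initial data for u: u(ξ,0) = exp(-2ξ)θ(ξ,0) = sin(ξ) + 2sin(2ξ). The boundary conditions carry over: u(0,τ) = u(π,τ) = 0.
Solve for u:
  Using separation of variables u = X(ξ)G(τ):
  Eigenfunctions: sin(nξ), n = 1, 2, 3, ...
  General solution: u(ξ, τ) = Σ c_n sin(nξ) exp(-n² τ/2)
  Matching u(ξ,0) = sin(ξ) + 2sin(2ξ) term by term: c_1=1, c_2=2.
Hence u(ξ,τ) = 2exp(-2τ)sin(2ξ) + exp(-τ/2)sin(ξ).
Transform back: θ(ξ,τ) = exp(2ξ)u(ξ,τ).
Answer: θ(ξ, τ) = 2exp(2ξ)exp(-2τ)sin(2ξ) + exp(2ξ)exp(-τ/2)sin(ξ)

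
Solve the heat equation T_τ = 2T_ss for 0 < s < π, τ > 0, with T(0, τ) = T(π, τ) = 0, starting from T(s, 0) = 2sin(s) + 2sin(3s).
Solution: Using separation of variables T = X(s)G(τ):
Eigenfunctions: sin(ns), n = 1, 2, 3, ...
General solution: T(s, τ) = Σ c_n sin(ns) exp(-2n² τ)
Matching T(s,0) = 2sin(s) + 2sin(3s) term by term: c_1=2, c_3=2.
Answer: T(s, τ) = 2exp(-2τ)sin(s) + 2exp(-18τ)sin(3s)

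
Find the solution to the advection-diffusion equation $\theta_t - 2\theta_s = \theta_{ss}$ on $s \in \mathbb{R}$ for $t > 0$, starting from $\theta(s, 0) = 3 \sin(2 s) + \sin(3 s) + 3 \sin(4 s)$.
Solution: Moving frame: $\eta = s + 2t$, $\sigma = t$, $\theta = u(\eta,\sigma)$, so $\theta_t = u_{\sigma} + 2u_{\eta}$ and $\theta_{ss} = u_{\eta\eta}$.
Hence $\theta_t - 2\theta_s = u_{\sigma}$ and the PDE becomes the heat equation $u_{\sigma} = u_{\eta\eta}$ on $\eta \in \mathbb{R}$.
Initial data: $u(\eta,0) = \theta(\eta,0) = 3 \sin(2 \eta) + \sin(3 \eta) + 3 \sin(4 \eta)$. Each mode $\sin(n\eta)$ decays as $e^{-n^2\sigma}$ on $\mathbb{R}$, so $u(\eta,\sigma) = \sum c_n e^{-n^2\sigma} \sin(n\eta)$ with $c_2=3, c_3=1, c_4=3$: $u(\eta,\sigma) = 3 e^{-4 \sigma} \sin(2 \eta) + e^{-9 \sigma} \sin(3 \eta) + 3 e^{-16 \sigma} \sin(4 \eta)$.
Substituting back: $\theta(s,t) = u(s + 2t, t)$.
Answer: $\theta(s, t) = 3 e^{-4 t} \sin(2 s + 4 t) + e^{-9 t} \sin(3 s + 6 t) + 3 e^{-16 t} \sin(4 s + 8 t)$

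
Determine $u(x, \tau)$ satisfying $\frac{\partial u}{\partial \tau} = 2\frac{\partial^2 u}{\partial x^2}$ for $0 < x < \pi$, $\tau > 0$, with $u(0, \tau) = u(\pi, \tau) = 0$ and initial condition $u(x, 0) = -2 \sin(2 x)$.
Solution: Separating variables: $u = \sum c_n e^{-2n^2\tau} \sin(nx)$. From $u(x,0) = -2 \sin(2 x)$: $c_2=-2$.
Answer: $u(x, \tau) = -2 e^{-8 \tau} \sin(2 x)$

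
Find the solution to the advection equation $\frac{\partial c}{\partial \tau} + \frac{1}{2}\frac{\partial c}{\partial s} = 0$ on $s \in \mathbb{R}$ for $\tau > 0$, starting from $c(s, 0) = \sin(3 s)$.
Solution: By method of characteristics (waves move right with speed 1/2):
Along characteristics $s - \frac{1}{2}\tau =$ const, $c$ is constant, so $c(s,\tau) = f(s - \frac{1}{2}\tau)$ with $f = c( \cdot , 0)$.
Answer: $c(s, \tau) = - \sin(3 \tau/2 - 3 s)$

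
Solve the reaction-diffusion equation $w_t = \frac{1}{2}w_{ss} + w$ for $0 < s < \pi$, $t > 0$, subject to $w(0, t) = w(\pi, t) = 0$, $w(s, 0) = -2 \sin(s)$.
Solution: Substitute $w = e^{t}u$.
Then $w_t = e^{t}(u_t + u)$, $w_{ss} = e^{t}u_{ss}$; substituting and dividing by $e^{t}$, the lower-order terms cancel: $u_t = \frac{1}{2}u_{ss}$ (standard heat equation).
Data for $u$: $u(s,0) = w(s,0) = -2 \sin(s)$. The boundary conditions carry over: $u(0,t) = u(\pi,t) = 0$.
Separating variables: $u = \sum c_n e^{-n^2t/2} \sin(ns)$. From $u(s,0) = -2 \sin(s)$: $c_1=-2$.
So $u(s,t) = -2 e^{-t/2} \sin(s)$, and $w(s,t) = e^{t}u(s,t)$.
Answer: $w(s, t) = -2 e^{t/2} \sin(s)$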